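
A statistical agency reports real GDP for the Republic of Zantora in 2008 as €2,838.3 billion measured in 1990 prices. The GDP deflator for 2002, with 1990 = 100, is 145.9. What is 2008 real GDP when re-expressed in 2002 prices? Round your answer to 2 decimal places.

€4,141.08 billion

Real GDP in 2002 prices = Real GDP in 1990 prices × (P_2002/P_1990) = 2838.3 × 1.459 = 4141.08.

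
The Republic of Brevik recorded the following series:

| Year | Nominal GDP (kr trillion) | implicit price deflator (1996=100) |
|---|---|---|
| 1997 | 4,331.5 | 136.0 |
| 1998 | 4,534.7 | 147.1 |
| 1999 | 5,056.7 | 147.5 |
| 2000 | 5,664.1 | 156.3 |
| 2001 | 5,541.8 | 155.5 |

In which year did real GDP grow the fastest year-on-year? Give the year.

1999

1998: real = 4534.7/1.471 = 3082.73; growth vs 1997 (3184.93) = -3.21%.
1999: real = 5056.7/1.475 = 3428.27; growth vs 1998 (3082.73) = 11.21%.
2000: real = 5664.1/1.563 = 3623.86; growth vs 1999 (3428.27) = 5.71%.
2001: real = 5541.8/1.555 = 3563.86; growth vs 2000 (3623.86) = -1.66%.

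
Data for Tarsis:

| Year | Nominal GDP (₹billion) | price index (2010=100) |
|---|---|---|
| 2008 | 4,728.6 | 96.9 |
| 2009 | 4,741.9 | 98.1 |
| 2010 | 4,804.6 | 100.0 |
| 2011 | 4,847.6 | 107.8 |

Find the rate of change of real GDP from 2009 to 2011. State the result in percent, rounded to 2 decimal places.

-6.97%

Real GDP 2009 = 4741.9/0.981 = 4833.74.
Real GDP 2011 = 4847.6/1.078 = 4496.85.
Change = 4496.85/4833.74 − 1 = -0.0697.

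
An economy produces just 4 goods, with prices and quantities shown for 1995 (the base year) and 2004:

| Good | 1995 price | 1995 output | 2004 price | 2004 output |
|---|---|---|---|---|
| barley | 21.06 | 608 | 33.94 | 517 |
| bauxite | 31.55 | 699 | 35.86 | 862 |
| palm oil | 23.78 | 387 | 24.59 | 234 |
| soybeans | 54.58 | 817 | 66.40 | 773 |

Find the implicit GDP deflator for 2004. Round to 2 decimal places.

122.95

Nominal GDP 2004 = 33.94·517 + 35.86·862 + 24.59·234 + 66.40·773 = 105539.56.
Real GDP 2004 (at 1995 prices) = 21.06·517 + 31.55·862 + 23.78·234 + 54.58·773 = 85838.98.
Deflator = Nominal/Real × 100 = 105539.56/85838.98 × 100 = 122.951.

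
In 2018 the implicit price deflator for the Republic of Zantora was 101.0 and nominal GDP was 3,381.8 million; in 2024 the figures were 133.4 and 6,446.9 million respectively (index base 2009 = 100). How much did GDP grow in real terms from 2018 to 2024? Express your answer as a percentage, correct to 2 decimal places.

Real GDP 2018 = 3381.8 / 1.010 = 3348.32.
Real GDP 2024 = 6446.9 / 1.334 = 4832.76.
Real growth = 4832.76 / 3348.32 − 1 = 0.4433.

44.33%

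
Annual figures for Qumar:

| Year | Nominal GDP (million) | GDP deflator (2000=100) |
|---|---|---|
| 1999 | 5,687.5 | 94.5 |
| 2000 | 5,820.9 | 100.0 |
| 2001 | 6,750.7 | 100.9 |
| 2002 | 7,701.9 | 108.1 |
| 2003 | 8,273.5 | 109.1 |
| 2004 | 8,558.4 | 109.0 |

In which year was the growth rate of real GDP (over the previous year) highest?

2001

2000: real = 5820.9/1.000 = 5820.90; growth vs 1999 (6018.52) = -3.28%.
2001: real = 6750.7/1.009 = 6690.49; growth vs 2000 (5820.90) = 14.94%.
2002: real = 7701.9/1.081 = 7124.79; growth vs 2001 (6690.49) = 6.49%.
2003: real = 8273.5/1.091 = 7583.41; growth vs 2002 (7124.79) = 6.44%.
2004: real = 8558.4/1.090 = 7851.74; growth vs 2003 (7583.41) = 3.54%.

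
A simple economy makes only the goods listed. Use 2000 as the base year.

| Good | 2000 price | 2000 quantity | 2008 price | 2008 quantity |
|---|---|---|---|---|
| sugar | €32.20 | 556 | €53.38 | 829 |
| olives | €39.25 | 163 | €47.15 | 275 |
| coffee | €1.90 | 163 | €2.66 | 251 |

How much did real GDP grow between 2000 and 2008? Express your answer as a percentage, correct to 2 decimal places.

Real GDP 2000 = Nominal GDP 2000 = 32.20·556 + 39.25·163 + 1.90·163 = 24610.65.
Real GDP 2008 (at 2000 prices) = 32.20·829 + 39.25·275 + 1.90·251 = 37964.45.
Real growth = 37964.45/24610.65 − 1 = 0.5426.

54.26%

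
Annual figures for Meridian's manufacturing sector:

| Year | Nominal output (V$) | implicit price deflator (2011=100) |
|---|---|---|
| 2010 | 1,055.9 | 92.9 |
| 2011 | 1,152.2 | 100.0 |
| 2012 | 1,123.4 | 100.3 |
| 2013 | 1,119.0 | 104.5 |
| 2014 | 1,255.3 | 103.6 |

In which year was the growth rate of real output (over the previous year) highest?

2011: real = 1152.2/1.000 = 1152.20; growth vs 2010 (1136.60) = 1.37%.
2012: real = 1123.4/1.003 = 1120.04; growth vs 2011 (1152.20) = -2.79%.
2013: real = 1119.0/1.045 = 1070.81; growth vs 2012 (1120.04) = -4.40%.
2014: real = 1255.3/1.036 = 1211.68; growth vs 2013 (1070.81) = 13.16%.

2014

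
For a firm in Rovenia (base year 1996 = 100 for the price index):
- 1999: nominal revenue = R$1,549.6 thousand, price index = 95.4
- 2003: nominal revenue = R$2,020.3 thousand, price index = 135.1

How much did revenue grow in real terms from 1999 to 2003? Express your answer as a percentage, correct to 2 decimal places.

Deflate each year: 1999 → 1549.6/0.954 = 1624.32; 2003 → 2020.3/1.351 = 1495.41.
So real revenue changed by 1495.41/1624.32 − 1 = -0.0794, i.e. -7.94%.

-7.94%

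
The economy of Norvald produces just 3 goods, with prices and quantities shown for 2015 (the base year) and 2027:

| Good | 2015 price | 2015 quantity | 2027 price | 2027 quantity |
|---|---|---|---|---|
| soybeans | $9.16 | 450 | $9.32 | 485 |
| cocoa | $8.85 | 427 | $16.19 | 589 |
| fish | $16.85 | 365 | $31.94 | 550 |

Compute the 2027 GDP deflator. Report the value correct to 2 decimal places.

Nominal GDP 2027 = 9.32·485 + 16.19·589 + 31.94·550 = 31623.11.
Real GDP 2027 (at 2015 prices) = 9.16·485 + 8.85·589 + 16.85·550 = 18922.75.
Deflator = Nominal/Real × 100 = 31623.11/18922.75 × 100 = 167.117.

167.12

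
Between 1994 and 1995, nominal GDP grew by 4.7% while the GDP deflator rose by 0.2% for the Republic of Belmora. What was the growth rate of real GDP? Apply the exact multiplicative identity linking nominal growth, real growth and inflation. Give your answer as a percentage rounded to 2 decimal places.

4.49%

(1 + g_nom) = (1 + g_real)(1 + π), so g_real = 1.0470 / 1.0020 − 1 = 0.04491.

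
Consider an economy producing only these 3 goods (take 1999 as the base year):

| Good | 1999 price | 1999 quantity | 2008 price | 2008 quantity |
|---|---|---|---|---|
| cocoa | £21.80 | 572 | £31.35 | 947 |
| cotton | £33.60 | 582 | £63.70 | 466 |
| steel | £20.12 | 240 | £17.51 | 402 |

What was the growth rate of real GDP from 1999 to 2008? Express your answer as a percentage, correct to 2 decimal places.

20.45%

Real GDP 1999 = Nominal GDP 1999 = 21.80·572 + 33.60·582 + 20.12·240 = 36853.60.
Real GDP 2008 (at 1999 prices) = 21.80·947 + 33.60·466 + 20.12·402 = 44390.44.
Real growth = 44390.44/36853.60 − 1 = 0.2045.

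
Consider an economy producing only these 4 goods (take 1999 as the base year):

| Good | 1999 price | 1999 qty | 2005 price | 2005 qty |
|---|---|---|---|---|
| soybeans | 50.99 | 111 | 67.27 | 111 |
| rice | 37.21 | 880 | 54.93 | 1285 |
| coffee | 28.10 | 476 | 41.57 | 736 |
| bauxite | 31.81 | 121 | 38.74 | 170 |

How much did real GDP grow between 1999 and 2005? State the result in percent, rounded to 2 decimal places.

43.03%

Real GDP 1999 = Nominal GDP 1999 = 50.99·111 + 37.21·880 + 28.10·476 + 31.81·121 = 55629.30.
Real GDP 2005 (at 1999 prices) = 50.99·111 + 37.21·1285 + 28.10·736 + 31.81·170 = 79564.04.
Real growth = 79564.04/55629.30 − 1 = 0.4303.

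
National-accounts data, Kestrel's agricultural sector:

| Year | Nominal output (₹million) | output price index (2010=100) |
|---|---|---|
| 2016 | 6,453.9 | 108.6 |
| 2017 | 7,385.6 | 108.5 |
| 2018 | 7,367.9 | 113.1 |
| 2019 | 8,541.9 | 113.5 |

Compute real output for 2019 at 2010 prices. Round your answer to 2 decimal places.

Real output 2019 = 8541.9 / 1.135 = 7525.90.

₹7,525.90 million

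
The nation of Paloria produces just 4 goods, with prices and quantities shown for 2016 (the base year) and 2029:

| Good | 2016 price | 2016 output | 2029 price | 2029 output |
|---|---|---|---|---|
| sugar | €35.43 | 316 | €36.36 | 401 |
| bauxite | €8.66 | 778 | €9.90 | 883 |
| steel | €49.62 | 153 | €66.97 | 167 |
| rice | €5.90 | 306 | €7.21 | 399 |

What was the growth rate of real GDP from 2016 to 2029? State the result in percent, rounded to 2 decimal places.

18.90%

Real GDP 2016 = Nominal GDP 2016 = 35.43·316 + 8.66·778 + 49.62·153 + 5.90·306 = 27330.62.
Real GDP 2029 (at 2016 prices) = 35.43·401 + 8.66·883 + 49.62·167 + 5.90·399 = 32494.85.
Real growth = 32494.85/27330.62 − 1 = 0.1890.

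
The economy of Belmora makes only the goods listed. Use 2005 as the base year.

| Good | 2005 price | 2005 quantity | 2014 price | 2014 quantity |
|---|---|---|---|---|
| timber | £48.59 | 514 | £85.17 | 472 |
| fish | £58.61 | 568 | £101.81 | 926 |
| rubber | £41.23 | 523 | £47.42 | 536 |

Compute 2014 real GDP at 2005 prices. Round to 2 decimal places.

Real GDP 2014 = Σ (p_2005 × q_2014) = 48.59·472 + 58.61·926 + 41.23·536 = 99306.62.

£99306.62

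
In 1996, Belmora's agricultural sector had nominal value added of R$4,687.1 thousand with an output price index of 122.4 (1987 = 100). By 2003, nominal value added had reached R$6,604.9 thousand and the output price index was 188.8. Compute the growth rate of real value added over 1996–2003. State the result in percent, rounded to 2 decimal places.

Deflate each year: 1996 → 4687.1/1.224 = 3829.33; 2003 → 6604.9/1.888 = 3498.36.
So real value added changed by 3498.36/3829.33 − 1 = -0.0864, i.e. -8.64%.

-8.64%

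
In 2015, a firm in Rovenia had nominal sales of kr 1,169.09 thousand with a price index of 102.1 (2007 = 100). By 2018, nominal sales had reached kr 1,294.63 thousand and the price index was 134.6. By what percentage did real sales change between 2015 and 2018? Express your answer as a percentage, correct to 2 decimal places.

-16.00%

Deflate each year: 2015 → 1169.09/1.021 = 1145.04; 2018 → 1294.63/1.346 = 961.84.
So real sales changed by 961.84/1145.04 − 1 = -0.1600, i.e. -16.00%.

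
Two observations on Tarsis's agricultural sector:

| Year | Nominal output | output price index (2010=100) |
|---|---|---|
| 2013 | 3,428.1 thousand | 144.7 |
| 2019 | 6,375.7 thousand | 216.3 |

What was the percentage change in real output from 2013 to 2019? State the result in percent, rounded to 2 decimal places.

24.42%

Deflate each year: 2013 → 3428.1/1.447 = 2369.11; 2019 → 6375.7/2.163 = 2947.62.
So real output changed by 2947.62/2369.11 − 1 = 0.2442, i.e. 24.42%.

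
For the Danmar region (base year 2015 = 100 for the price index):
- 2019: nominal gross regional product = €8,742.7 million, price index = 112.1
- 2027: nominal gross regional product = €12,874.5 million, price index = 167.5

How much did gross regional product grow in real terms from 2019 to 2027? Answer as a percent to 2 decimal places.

-1.45%

Deflate each year: 2019 → 8742.7/1.121 = 7799.02; 2027 → 12874.5/1.675 = 7686.27.
So real gross regional product changed by 7686.27/7799.02 − 1 = -0.0145, i.e. -1.45%.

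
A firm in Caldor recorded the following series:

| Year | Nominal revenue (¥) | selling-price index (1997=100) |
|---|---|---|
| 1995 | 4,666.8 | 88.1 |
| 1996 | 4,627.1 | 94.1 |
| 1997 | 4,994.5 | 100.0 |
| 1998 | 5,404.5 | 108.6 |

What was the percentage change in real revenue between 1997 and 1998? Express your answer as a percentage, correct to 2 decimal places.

Real revenue 1997 = 4994.5/1.000 = 4994.50.
Real revenue 1998 = 5404.5/1.086 = 4976.52.
Change = 4976.52/4994.50 − 1 = -0.0036.

-0.36%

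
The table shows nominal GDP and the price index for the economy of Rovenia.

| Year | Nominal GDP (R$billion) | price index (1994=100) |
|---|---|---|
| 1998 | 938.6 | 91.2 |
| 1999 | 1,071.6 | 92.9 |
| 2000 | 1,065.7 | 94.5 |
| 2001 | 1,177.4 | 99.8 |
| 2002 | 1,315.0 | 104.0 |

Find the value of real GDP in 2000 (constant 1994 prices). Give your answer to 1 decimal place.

Real GDP 2000 = 1065.7 / 0.945 = 1127.72.

R$1,127.7 billion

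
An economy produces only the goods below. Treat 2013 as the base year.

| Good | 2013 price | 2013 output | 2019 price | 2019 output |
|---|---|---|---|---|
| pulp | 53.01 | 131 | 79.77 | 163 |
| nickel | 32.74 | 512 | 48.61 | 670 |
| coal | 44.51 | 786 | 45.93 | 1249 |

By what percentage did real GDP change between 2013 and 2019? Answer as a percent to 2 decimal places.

46.82%

Real GDP 2013 = Nominal GDP 2013 = 53.01·131 + 32.74·512 + 44.51·786 = 58692.05.
Real GDP 2019 (at 2013 prices) = 53.01·163 + 32.74·670 + 44.51·1249 = 86169.42.
Real growth = 86169.42/58692.05 − 1 = 0.4682.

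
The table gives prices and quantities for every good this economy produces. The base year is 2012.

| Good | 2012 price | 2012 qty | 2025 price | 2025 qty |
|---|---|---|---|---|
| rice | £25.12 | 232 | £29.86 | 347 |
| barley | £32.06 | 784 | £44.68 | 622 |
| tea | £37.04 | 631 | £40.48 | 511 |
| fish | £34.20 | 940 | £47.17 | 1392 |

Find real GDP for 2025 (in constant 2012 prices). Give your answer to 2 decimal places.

£95191.80

Real GDP 2025 = Σ (p_2012 × q_2025) = 25.12·347 + 32.06·622 + 37.04·511 + 34.20·1392 = 95191.80.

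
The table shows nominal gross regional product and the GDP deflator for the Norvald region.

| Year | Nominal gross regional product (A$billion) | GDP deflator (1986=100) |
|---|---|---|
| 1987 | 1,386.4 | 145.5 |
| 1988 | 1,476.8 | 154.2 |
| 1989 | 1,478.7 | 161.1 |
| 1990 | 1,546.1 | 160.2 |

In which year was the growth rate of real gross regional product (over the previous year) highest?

1990

1988: real = 1476.8/1.542 = 957.72; growth vs 1987 (952.85) = 0.51%.
1989: real = 1478.7/1.611 = 917.88; growth vs 1988 (957.72) = -4.16%.
1990: real = 1546.1/1.602 = 965.11; growth vs 1989 (917.88) = 5.15%.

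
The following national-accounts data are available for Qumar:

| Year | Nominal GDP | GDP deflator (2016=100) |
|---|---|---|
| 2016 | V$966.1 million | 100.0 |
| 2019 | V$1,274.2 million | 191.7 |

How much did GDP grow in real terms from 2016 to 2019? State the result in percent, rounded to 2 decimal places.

Real GDP 2016 = 966.1 / 1.000 = 966.10.
Real GDP 2019 = 1274.2 / 1.917 = 664.68.
Real growth = 664.68 / 966.10 − 1 = -0.3120.

-31.20%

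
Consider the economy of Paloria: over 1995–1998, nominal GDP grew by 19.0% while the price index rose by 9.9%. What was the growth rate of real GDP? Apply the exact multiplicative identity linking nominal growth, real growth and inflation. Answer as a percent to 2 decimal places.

(1 + g_nom) = (1 + g_real)(1 + π), so g_real = 1.1900 / 1.0990 − 1 = 0.08280.

8.28%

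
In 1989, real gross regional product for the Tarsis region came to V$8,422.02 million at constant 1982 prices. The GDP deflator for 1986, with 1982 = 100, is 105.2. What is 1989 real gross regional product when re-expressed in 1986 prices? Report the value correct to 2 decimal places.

V$8,859.97 million

Real gross regional product in 1986 prices = Real gross regional product in 1982 prices × (P_1986/P_1982) = 8422.02 × 1.052 = 8859.97.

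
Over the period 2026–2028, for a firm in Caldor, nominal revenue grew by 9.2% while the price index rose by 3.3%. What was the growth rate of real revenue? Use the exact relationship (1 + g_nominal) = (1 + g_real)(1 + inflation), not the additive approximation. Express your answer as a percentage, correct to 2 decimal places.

5.71%

(1 + g_nom) = (1 + g_real)(1 + π), so g_real = 1.0920 / 1.0330 − 1 = 0.05712.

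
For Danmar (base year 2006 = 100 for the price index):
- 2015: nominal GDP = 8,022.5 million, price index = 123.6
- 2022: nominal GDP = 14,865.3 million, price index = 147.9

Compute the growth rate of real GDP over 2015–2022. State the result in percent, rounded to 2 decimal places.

54.85%

Deflate each year: 2015 → 8022.5/1.236 = 6490.70; 2022 → 14865.3/1.479 = 10050.91.
So real GDP changed by 10050.91/6490.70 − 1 = 0.5485, i.e. 54.85%.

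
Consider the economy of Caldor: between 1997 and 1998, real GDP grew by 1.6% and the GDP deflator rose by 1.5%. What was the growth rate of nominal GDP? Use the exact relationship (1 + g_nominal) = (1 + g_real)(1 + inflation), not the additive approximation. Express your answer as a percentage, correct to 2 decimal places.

(1 + g_nom) = (1 + g_real)(1 + π) = 1.0160 × 1.0150 = 1.03124.

3.12%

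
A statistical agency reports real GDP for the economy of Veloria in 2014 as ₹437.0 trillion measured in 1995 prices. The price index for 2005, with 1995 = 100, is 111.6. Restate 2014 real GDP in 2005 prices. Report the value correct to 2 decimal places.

Real GDP in 2005 prices = Real GDP in 1995 prices × (P_2005/P_1995) = 437.0 × 1.116 = 487.69.

₹487.69 trillion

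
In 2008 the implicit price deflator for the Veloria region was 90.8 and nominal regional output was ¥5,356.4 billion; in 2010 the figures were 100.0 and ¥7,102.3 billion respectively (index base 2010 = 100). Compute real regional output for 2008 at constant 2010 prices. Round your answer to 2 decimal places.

¥5,899.12 billion

Real regional output = Nominal / (implicit price deflator/100) = 5356.4 / 0.908 = 5899.12.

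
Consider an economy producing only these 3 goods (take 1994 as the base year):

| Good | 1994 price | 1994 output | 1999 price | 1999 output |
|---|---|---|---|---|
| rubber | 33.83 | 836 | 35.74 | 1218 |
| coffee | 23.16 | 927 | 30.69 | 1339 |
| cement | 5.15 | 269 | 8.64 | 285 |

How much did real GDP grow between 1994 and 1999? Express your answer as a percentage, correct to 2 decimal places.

44.09%

Real GDP 1994 = Nominal GDP 1994 = 33.83·836 + 23.16·927 + 5.15·269 = 51136.55.
Real GDP 1999 (at 1994 prices) = 33.83·1218 + 23.16·1339 + 5.15·285 = 73683.93.
Real growth = 73683.93/51136.55 − 1 = 0.4409.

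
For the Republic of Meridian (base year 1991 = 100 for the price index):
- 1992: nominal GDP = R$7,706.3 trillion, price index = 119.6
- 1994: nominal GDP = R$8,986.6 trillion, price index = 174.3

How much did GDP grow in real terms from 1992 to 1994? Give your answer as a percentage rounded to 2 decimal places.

-19.98%

Deflate each year: 1992 → 7706.3/1.196 = 6443.39; 1994 → 8986.6/1.743 = 5155.82.
So real GDP changed by 5155.82/6443.39 − 1 = -0.1998, i.e. -19.98%.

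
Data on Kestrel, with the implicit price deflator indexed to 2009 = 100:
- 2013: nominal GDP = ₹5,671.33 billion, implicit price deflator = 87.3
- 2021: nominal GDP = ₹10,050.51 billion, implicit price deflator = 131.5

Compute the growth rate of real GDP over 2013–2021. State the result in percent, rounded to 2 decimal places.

Real GDP 2013 = 5671.33 / 0.873 = 6496.37.
Real GDP 2021 = 10050.51 / 1.315 = 7642.97.
Real growth = 7642.97 / 6496.37 − 1 = 0.1765.

17.65%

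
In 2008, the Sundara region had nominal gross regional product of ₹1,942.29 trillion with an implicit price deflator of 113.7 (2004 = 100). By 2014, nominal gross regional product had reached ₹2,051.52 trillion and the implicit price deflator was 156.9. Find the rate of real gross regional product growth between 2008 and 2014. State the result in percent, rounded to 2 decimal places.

-23.46%

Real gross regional product 2008 = 1942.29 / 1.137 = 1708.26.
Real gross regional product 2014 = 2051.52 / 1.569 = 1307.53.
Real growth = 1307.53 / 1708.26 − 1 = -0.2346.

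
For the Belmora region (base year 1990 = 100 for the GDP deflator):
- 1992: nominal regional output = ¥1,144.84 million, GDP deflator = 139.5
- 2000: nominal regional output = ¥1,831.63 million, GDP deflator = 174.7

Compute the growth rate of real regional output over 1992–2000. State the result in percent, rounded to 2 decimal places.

27.75%

Real regional output 1992 = 1144.84 / 1.395 = 820.67.
Real regional output 2000 = 1831.63 / 1.747 = 1048.44.
Real growth = 1048.44 / 820.67 − 1 = 0.2775.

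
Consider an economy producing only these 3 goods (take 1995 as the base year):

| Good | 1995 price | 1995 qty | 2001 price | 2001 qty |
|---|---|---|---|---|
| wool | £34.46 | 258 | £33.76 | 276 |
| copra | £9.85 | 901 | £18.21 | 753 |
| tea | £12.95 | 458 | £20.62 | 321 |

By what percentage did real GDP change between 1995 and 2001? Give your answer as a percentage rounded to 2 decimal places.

Real GDP 1995 = Nominal GDP 1995 = 34.46·258 + 9.85·901 + 12.95·458 = 23696.63.
Real GDP 2001 (at 1995 prices) = 34.46·276 + 9.85·753 + 12.95·321 = 21084.96.
Real growth = 21084.96/23696.63 − 1 = -0.1102.

-11.02%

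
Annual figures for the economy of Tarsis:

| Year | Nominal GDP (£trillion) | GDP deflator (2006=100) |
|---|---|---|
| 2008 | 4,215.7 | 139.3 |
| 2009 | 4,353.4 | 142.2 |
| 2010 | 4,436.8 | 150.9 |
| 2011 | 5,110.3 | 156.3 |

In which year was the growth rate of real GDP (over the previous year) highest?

2009: real = 4353.4/1.422 = 3061.46; growth vs 2008 (3026.35) = 1.16%.
2010: real = 4436.8/1.509 = 2940.23; growth vs 2009 (3061.46) = -3.96%.
2011: real = 5110.3/1.563 = 3269.55; growth vs 2010 (2940.23) = 11.20%.

2011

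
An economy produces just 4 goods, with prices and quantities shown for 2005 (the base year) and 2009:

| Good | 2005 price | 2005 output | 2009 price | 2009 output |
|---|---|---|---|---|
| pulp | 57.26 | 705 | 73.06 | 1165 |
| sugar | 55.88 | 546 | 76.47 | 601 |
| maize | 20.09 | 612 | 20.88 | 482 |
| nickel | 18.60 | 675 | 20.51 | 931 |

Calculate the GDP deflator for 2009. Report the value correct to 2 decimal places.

Nominal GDP 2009 = 73.06·1165 + 76.47·601 + 20.88·482 + 20.51·931 = 160232.34.
Real GDP 2009 (at 2005 prices) = 57.26·1165 + 55.88·601 + 20.09·482 + 18.60·931 = 127291.76.
Deflator = Nominal/Real × 100 = 160232.34/127291.76 × 100 = 125.878.

125.88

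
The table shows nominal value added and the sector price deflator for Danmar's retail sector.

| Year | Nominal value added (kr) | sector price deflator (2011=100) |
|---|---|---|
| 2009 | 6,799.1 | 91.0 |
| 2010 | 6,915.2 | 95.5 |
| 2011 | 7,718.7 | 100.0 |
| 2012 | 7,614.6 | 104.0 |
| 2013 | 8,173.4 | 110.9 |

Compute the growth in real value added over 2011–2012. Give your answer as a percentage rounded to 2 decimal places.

-5.14%

Real value added 2011 = 7718.7/1.000 = 7718.70.
Real value added 2012 = 7614.6/1.040 = 7321.73.
Change = 7321.73/7718.70 − 1 = -0.0514.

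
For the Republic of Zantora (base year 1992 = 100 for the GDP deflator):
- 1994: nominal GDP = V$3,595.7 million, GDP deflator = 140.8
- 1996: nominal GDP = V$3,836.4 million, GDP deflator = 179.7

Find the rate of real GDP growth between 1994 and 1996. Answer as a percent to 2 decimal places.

Real GDP 1994 = 3595.7 / 1.408 = 2553.76.
Real GDP 1996 = 3836.4 / 1.797 = 2134.89.
Real growth = 2134.89 / 2553.76 − 1 = -0.1640.

-16.40%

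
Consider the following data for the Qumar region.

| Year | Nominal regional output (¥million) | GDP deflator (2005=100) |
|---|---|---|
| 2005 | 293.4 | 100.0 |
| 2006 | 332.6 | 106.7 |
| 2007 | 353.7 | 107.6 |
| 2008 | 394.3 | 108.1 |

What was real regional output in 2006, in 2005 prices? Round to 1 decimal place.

¥311.7 million

Real regional output 2006 = 332.6 / 1.067 = 311.72.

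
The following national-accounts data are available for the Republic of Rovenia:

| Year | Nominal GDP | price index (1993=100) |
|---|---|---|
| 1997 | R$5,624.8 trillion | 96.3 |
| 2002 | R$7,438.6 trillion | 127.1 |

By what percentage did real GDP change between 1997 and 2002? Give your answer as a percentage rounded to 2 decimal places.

0.20%

Real GDP 1997 = 5624.8 / 0.963 = 5840.91.
Real GDP 2002 = 7438.6 / 1.271 = 5852.56.
Real growth = 5852.56 / 5840.91 − 1 = 0.0020.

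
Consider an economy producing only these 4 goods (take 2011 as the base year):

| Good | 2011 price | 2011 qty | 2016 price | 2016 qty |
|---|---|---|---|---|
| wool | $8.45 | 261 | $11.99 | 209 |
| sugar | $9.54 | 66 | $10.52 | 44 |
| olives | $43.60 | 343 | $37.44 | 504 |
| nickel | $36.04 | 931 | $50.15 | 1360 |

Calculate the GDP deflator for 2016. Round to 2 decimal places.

Nominal GDP 2016 = 11.99·209 + 10.52·44 + 37.44·504 + 50.15·1360 = 90042.55.
Real GDP 2016 (at 2011 prices) = 8.45·209 + 9.54·44 + 43.60·504 + 36.04·1360 = 73174.61.
Deflator = Nominal/Real × 100 = 90042.55/73174.61 × 100 = 123.052.

123.05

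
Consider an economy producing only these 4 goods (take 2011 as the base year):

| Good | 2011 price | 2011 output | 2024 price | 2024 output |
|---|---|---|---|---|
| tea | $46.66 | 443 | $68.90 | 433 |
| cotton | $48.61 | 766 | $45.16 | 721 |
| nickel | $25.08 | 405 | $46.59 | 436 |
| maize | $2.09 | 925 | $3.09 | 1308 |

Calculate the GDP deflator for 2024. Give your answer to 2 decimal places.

Nominal GDP 2024 = 68.90·433 + 45.16·721 + 46.59·436 + 3.09·1308 = 86749.02.
Real GDP 2024 (at 2011 prices) = 46.66·433 + 48.61·721 + 25.08·436 + 2.09·1308 = 68920.19.
Deflator = Nominal/Real × 100 = 86749.02/68920.19 × 100 = 125.869.

125.87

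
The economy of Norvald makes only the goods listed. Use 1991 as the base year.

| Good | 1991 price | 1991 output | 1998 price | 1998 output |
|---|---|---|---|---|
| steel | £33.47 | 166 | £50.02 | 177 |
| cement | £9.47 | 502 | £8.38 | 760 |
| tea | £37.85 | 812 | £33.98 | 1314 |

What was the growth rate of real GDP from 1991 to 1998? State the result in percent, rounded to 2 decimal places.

Real GDP 1991 = Nominal GDP 1991 = 33.47·166 + 9.47·502 + 37.85·812 = 41044.16.
Real GDP 1998 (at 1991 prices) = 33.47·177 + 9.47·760 + 37.85·1314 = 62856.29.
Real growth = 62856.29/41044.16 − 1 = 0.5314.

53.14%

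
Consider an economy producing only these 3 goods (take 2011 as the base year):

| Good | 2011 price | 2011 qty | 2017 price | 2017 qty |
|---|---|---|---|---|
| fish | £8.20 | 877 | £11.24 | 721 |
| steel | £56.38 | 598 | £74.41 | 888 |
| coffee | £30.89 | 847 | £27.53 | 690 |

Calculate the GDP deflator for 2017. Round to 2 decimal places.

Nominal GDP 2017 = 11.24·721 + 74.41·888 + 27.53·690 = 93175.82.
Real GDP 2017 (at 2011 prices) = 8.20·721 + 56.38·888 + 30.89·690 = 77291.74.
Deflator = Nominal/Real × 100 = 93175.82/77291.74 × 100 = 120.551.

120.55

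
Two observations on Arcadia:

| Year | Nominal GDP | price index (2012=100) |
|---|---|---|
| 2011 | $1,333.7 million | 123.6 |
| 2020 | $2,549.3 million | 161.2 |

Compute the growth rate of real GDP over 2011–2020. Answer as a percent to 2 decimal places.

Deflate each year: 2011 → 1333.7/1.236 = 1079.05; 2020 → 2549.3/1.612 = 1581.45.
So real GDP changed by 1581.45/1079.05 − 1 = 0.4656, i.e. 46.56%.

46.56%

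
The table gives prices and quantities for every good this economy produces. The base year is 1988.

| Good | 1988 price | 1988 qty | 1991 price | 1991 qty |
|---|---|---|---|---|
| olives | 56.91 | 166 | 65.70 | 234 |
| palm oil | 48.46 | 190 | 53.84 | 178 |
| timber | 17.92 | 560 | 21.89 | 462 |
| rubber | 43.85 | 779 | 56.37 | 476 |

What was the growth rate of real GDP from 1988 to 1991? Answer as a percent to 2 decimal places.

-18.70%

Real GDP 1988 = Nominal GDP 1988 = 56.91·166 + 48.46·190 + 17.92·560 + 43.85·779 = 62848.81.
Real GDP 1991 (at 1988 prices) = 56.91·234 + 48.46·178 + 17.92·462 + 43.85·476 = 51094.46.
Real growth = 51094.46/62848.81 − 1 = -0.1870.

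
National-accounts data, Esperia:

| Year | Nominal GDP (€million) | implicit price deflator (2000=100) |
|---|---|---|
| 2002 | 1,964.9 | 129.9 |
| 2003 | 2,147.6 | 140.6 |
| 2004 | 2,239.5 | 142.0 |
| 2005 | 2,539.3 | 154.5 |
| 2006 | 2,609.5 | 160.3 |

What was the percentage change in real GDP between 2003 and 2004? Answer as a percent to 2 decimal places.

Real GDP 2003 = 2147.6/1.406 = 1527.45.
Real GDP 2004 = 2239.5/1.420 = 1577.11.
Change = 1577.11/1527.45 − 1 = 0.0325.

3.25%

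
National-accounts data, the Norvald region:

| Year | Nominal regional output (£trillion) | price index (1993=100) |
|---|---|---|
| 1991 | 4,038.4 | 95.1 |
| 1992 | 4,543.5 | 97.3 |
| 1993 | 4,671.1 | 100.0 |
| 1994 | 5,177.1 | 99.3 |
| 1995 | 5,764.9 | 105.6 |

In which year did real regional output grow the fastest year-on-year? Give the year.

1992: real = 4543.5/0.973 = 4669.58; growth vs 1991 (4246.48) = 9.96%.
1993: real = 4671.1/1.000 = 4671.10; growth vs 1992 (4669.58) = 0.03%.
1994: real = 5177.1/0.993 = 5213.60; growth vs 1993 (4671.10) = 11.61%.
1995: real = 5764.9/1.056 = 5459.19; growth vs 1994 (5213.60) = 4.71%.

1994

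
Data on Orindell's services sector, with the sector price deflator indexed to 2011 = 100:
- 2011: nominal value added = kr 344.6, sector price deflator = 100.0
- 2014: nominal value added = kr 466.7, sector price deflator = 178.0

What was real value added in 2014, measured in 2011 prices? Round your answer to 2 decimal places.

kr 262.19

Real value added = Nominal / (sector price deflator/100) = 466.7 / 1.780 = 262.19.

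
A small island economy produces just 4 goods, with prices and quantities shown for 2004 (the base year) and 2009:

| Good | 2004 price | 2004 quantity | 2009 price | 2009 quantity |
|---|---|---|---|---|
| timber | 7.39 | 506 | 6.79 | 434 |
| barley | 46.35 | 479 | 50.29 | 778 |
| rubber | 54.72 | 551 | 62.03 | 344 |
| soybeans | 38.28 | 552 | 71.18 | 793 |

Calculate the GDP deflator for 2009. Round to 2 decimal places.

135.51

Nominal GDP 2009 = 6.79·434 + 50.29·778 + 62.03·344 + 71.18·793 = 119856.54.
Real GDP 2009 (at 2004 prices) = 7.39·434 + 46.35·778 + 54.72·344 + 38.28·793 = 88447.28.
Deflator = Nominal/Real × 100 = 119856.54/88447.28 × 100 = 135.512.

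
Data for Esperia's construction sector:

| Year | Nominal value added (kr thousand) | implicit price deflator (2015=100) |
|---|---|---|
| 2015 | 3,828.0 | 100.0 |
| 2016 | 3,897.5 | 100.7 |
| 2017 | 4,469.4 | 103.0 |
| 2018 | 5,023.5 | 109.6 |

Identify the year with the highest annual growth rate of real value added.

2016: real = 3897.5/1.007 = 3870.41; growth vs 2015 (3828.00) = 1.11%.
2017: real = 4469.4/1.030 = 4339.22; growth vs 2016 (3870.41) = 12.11%.
2018: real = 5023.5/1.096 = 4583.49; growth vs 2017 (4339.22) = 5.63%.

2017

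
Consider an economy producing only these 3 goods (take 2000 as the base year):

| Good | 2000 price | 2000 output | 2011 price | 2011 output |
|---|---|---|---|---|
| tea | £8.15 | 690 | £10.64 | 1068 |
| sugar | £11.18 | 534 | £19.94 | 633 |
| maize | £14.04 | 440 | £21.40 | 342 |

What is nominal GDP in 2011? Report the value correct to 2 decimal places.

£31304.34

Nominal GDP 2011 = Σ (p_2011 × q_2011) = 10.64·1068 + 19.94·633 + 21.40·342 = 31304.34.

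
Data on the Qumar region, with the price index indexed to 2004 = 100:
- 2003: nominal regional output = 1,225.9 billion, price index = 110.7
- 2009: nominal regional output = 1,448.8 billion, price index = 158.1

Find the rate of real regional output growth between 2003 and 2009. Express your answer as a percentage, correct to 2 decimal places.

Real regional output 2003 = 1225.9 / 1.107 = 1107.41.
Real regional output 2009 = 1448.8 / 1.581 = 916.38.
Real growth = 916.38 / 1107.41 − 1 = -0.1725.

-17.25%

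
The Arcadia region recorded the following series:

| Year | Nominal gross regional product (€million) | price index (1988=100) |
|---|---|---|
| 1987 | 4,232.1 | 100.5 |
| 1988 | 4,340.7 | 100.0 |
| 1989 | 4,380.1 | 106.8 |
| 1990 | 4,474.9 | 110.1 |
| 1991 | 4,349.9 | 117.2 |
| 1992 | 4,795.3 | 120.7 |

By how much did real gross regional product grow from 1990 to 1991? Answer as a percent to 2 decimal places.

Real gross regional product 1990 = 4474.9/1.101 = 4064.40.
Real gross regional product 1991 = 4349.9/1.172 = 3711.52.
Change = 3711.52/4064.40 − 1 = -0.0868.

-8.68%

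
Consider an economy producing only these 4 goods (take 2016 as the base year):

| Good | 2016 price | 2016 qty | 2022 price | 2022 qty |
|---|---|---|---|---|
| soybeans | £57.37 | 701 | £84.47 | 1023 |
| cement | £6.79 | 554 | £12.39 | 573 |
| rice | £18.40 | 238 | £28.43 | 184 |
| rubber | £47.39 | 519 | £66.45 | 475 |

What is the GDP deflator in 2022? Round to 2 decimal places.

Nominal GDP 2022 = 84.47·1023 + 12.39·573 + 28.43·184 + 66.45·475 = 130307.15.
Real GDP 2022 (at 2016 prices) = 57.37·1023 + 6.79·573 + 18.40·184 + 47.39·475 = 88476.03.
Deflator = Nominal/Real × 100 = 130307.15/88476.03 × 100 = 147.280.

147.28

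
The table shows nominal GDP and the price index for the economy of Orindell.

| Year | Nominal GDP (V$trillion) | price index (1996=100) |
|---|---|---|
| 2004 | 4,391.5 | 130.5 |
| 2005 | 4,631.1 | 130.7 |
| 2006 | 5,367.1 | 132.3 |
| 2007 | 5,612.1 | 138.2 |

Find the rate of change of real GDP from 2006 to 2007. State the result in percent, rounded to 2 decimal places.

Real GDP 2006 = 5367.1/1.323 = 4056.76.
Real GDP 2007 = 5612.1/1.382 = 4060.85.
Change = 4060.85/4056.76 − 1 = 0.0010.

0.10%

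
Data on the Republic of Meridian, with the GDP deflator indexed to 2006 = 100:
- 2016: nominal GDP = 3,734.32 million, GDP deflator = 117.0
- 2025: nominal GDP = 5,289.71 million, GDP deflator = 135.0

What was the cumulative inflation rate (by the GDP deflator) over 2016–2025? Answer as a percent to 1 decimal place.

Price-level change = 135.0 / 117.0 − 1 = 0.1538.

15.4%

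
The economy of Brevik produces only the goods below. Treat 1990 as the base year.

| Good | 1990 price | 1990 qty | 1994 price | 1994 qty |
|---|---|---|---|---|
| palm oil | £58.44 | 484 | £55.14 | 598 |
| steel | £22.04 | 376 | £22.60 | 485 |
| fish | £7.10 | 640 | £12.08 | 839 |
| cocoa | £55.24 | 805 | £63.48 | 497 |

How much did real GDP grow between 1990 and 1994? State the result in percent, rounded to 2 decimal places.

-7.64%

Real GDP 1990 = Nominal GDP 1990 = 58.44·484 + 22.04·376 + 7.10·640 + 55.24·805 = 85584.20.
Real GDP 1994 (at 1990 prices) = 58.44·598 + 22.04·485 + 7.10·839 + 55.24·497 = 79047.70.
Real growth = 79047.70/85584.20 − 1 = -0.0764.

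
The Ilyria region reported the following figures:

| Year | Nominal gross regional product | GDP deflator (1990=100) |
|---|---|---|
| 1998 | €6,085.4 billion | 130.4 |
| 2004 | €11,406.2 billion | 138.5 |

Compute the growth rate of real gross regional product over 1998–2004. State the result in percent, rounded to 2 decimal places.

Real gross regional product 1998 = 6085.4 / 1.304 = 4666.72.
Real gross regional product 2004 = 11406.2 / 1.385 = 8235.52.
Real growth = 8235.52 / 4666.72 − 1 = 0.7647.

76.47%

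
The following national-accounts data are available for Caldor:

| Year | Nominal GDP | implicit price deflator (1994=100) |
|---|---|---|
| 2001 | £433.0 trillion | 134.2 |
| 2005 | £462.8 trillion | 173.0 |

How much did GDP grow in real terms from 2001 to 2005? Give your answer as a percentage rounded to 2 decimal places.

-17.09%

Deflate each year: 2001 → 433.0/1.342 = 322.65; 2005 → 462.8/1.730 = 267.51.
So real GDP changed by 267.51/322.65 − 1 = -0.1709, i.e. -17.09%.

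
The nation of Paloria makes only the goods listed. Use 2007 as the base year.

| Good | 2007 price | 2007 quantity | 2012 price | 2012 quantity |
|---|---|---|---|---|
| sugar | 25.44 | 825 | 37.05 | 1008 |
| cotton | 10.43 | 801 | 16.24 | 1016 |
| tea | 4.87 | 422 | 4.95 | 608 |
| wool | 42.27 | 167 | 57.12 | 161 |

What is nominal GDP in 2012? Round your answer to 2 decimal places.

Nominal GDP 2012 = Σ (p_2012 × q_2012) = 37.05·1008 + 16.24·1016 + 4.95·608 + 57.12·161 = 66052.16.

66052.16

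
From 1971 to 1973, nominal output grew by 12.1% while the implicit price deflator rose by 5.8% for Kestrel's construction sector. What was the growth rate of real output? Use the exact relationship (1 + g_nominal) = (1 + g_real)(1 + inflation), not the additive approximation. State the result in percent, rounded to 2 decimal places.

5.95%

(1 + g_nom) = (1 + g_real)(1 + π), so g_real = 1.1210 / 1.0580 − 1 = 0.05955.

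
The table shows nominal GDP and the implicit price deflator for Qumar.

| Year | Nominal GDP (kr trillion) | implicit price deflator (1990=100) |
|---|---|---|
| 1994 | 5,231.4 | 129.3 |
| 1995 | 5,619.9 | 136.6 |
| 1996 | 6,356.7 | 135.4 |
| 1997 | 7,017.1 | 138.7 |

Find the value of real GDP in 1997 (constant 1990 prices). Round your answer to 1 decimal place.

Real GDP 1997 = 7017.1 / 1.387 = 5059.19.

kr 5,059.2 trillion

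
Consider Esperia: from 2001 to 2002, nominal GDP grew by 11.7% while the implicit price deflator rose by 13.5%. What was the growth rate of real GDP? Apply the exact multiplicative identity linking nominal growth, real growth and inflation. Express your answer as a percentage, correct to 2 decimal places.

(1 + g_nom) = (1 + g_real)(1 + π), so g_real = 1.1170 / 1.1350 − 1 = -0.01586.

-1.59%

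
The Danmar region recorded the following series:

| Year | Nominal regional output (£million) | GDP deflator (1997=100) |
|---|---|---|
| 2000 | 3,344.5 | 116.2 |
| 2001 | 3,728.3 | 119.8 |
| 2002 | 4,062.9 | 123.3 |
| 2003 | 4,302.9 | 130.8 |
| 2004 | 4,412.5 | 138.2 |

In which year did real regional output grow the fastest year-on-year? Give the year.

2001: real = 3728.3/1.198 = 3112.10; growth vs 2000 (2878.23) = 8.13%.
2002: real = 4062.9/1.233 = 3295.13; growth vs 2001 (3112.10) = 5.88%.
2003: real = 4302.9/1.308 = 3289.68; growth vs 2002 (3295.13) = -0.17%.
2004: real = 4412.5/1.382 = 3192.84; growth vs 2003 (3289.68) = -2.94%.

2001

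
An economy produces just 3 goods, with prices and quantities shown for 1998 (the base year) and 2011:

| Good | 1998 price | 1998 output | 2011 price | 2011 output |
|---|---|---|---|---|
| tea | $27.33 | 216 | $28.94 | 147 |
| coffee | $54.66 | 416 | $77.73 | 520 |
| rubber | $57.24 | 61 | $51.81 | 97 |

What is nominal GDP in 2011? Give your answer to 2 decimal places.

Nominal GDP 2011 = Σ (p_2011 × q_2011) = 28.94·147 + 77.73·520 + 51.81·97 = 49699.35.

$49699.35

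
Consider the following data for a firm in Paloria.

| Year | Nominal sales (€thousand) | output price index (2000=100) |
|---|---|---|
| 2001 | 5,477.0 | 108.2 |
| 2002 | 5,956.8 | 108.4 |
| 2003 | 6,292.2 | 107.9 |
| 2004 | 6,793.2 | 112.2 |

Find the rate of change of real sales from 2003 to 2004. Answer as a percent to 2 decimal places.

Real sales 2003 = 6292.2/1.079 = 5831.51.
Real sales 2004 = 6793.2/1.122 = 6054.55.
Change = 6054.55/5831.51 − 1 = 0.0382.

3.82%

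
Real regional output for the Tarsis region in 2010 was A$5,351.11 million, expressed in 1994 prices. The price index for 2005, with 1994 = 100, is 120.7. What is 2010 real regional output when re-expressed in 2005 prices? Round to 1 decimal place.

Real regional output in 2005 prices = Real regional output in 1994 prices × (P_2005/P_1994) = 5351.11 × 1.207 = 6458.79.

A$6,458.8 million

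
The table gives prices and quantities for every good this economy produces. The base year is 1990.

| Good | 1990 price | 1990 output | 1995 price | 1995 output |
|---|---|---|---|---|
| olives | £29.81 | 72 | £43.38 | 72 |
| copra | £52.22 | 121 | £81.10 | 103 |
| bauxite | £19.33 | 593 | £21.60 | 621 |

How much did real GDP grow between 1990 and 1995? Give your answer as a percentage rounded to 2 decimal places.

-2.00%

Real GDP 1990 = Nominal GDP 1990 = 29.81·72 + 52.22·121 + 19.33·593 = 19927.63.
Real GDP 1995 (at 1990 prices) = 29.81·72 + 52.22·103 + 19.33·621 = 19528.91.
Real growth = 19528.91/19927.63 − 1 = -0.0200.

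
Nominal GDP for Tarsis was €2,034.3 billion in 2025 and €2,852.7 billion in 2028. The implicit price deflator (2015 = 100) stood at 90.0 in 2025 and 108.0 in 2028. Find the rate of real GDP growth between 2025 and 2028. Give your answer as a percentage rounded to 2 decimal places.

Real GDP 2025 = 2034.3 / 0.900 = 2260.33.
Real GDP 2028 = 2852.7 / 1.080 = 2641.39.
Real growth = 2641.39 / 2260.33 − 1 = 0.1686.

16.86%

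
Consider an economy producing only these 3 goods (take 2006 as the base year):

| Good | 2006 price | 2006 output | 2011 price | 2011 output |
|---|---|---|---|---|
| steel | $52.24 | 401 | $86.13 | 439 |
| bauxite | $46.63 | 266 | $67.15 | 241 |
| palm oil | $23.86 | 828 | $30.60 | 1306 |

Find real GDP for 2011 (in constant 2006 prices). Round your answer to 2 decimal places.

Real GDP 2011 = Σ (p_2006 × q_2011) = 52.24·439 + 46.63·241 + 23.86·1306 = 65332.35.

$65332.35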